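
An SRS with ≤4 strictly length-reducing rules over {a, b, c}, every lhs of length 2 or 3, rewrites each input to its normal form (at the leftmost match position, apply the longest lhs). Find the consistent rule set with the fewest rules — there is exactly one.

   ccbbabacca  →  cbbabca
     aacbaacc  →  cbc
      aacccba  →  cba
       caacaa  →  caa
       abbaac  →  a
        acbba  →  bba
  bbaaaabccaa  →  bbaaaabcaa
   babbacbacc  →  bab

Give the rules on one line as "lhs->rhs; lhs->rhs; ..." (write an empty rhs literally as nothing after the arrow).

  | ccbbabacca => cbbabacca => cbbabca
  | aacbaacc => cbaacc => cbcc => cbc
  | aacccba => cccba => ccba => cba
  | caacaa => ccaa => caa

aac->c; ac->; bbc->; cc->c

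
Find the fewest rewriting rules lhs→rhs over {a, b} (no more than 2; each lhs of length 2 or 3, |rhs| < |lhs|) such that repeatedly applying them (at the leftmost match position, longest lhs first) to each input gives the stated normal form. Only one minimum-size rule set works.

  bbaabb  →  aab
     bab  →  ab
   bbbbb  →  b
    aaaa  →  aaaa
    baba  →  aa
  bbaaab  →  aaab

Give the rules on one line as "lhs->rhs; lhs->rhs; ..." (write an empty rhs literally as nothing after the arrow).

ba->a; bb->b

  | bbaabb => baabb => aabb => aab
  | bab => ab
  | bbbbb => bbbb => bbb => bb => b
  | aaaa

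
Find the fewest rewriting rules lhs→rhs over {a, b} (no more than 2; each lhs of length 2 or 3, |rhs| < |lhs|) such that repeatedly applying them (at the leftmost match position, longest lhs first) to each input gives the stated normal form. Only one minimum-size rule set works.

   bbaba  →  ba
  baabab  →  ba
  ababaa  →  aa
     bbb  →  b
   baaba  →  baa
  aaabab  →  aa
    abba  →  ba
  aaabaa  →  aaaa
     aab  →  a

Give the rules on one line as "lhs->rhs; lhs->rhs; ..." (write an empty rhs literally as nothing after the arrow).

ab->; bb->b

  | bbaba => baba => ba
  | baabab => baab => ba
  | ababaa => abaa => aa
  | bbb => bb => b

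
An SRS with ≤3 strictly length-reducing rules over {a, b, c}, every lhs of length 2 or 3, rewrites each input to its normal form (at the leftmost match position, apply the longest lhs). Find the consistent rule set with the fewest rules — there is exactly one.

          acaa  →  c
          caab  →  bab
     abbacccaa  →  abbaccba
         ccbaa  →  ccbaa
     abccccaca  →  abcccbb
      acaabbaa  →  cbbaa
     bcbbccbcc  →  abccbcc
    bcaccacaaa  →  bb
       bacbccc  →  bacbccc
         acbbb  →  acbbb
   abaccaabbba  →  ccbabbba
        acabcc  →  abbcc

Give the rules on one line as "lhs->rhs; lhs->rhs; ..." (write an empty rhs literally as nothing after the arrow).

aba->c; bcb->a; ca->b

  | acaa => aba => c
  | caab => bab
  | abbacccaa => abbaccba
  | ccbaa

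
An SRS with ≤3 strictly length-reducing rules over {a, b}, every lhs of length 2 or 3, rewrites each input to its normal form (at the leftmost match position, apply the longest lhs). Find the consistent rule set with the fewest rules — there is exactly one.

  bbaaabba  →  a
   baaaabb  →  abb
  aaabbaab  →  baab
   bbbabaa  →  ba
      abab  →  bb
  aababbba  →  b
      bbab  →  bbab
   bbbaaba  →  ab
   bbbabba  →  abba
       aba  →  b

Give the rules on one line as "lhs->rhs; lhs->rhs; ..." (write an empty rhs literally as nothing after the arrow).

  | bbaaabba => bbbbbba => bbba => a
  | baaaabb => bbbabb => abb
  | aaabbaab => bbbbaab => baab
  | bbbabaa => abaa => ba

aaa->bb; aba->b; bbb->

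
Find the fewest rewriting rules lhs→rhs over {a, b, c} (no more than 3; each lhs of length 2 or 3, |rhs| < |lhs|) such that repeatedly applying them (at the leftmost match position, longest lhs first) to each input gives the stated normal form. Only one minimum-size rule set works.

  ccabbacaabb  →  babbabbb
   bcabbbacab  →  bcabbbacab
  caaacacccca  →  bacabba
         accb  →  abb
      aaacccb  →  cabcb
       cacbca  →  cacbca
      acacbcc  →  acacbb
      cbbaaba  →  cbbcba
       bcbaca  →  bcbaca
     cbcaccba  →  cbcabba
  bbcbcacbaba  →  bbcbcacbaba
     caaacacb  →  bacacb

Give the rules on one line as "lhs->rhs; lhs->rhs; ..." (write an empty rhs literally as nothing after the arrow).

  | ccabbacaabb => babbacaabb => babbaccbb => babbabbb
  | bcabbbacab
  | caaacacccca => ccacacccca => bacacccca => bacabcca => bacabba
  | accb => abb

aa->c; cc->b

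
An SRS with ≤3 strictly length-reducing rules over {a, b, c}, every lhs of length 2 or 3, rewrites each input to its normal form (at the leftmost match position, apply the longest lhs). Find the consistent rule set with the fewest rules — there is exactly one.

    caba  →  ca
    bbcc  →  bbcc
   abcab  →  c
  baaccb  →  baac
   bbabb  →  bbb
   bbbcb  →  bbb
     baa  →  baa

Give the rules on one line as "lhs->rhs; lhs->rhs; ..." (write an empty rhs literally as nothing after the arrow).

  | caba => ca
  | bbcc
  | abcab => cab => c
  | baaccb => baac

ab->; cb->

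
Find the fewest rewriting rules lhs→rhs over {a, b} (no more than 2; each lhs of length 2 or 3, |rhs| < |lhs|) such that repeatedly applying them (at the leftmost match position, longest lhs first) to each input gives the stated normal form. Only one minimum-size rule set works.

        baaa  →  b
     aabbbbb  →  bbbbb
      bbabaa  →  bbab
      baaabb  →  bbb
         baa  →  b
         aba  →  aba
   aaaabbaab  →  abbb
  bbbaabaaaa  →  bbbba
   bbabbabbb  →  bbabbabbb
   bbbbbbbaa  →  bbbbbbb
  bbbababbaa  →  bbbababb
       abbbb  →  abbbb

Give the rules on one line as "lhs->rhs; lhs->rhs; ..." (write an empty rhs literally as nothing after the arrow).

aa->; aaa->

  | baaa => b
  | aabbbbb => bbbbb
  | bbabaa => bbab
  | baaabb => bbb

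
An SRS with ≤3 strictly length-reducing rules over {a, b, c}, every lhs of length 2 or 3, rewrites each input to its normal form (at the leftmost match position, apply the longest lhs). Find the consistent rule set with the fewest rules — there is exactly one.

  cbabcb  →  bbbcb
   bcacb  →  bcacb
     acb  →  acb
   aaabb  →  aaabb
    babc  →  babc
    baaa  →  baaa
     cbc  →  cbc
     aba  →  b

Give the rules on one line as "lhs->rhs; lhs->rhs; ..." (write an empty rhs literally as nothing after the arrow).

  | cbabcb => bbbcb
  | bcacb
  | acb
  | aaabb

aba->b; cba->bb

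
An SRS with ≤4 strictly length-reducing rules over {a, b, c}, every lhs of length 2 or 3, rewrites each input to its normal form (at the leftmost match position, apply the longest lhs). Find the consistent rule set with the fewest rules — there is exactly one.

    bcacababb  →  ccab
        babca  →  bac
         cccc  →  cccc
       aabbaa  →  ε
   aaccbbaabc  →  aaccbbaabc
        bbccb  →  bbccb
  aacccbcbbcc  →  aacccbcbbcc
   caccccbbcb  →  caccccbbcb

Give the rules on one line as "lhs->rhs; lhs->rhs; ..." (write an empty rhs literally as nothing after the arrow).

aaa->; abb->; bca->c

  | bcacababb => ccababb => ccab
  | babca => bac
  | cccc
  | aabbaa => aaa => ε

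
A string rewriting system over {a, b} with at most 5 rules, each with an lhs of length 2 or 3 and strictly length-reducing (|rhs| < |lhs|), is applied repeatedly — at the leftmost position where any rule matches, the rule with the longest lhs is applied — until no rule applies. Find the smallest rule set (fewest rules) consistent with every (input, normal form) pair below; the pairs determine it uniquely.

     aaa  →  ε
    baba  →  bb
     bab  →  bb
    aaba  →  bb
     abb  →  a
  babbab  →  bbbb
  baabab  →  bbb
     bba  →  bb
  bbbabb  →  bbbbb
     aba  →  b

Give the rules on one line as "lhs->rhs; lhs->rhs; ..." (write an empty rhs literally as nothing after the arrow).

  | aaa => ε
  | baba => bba => bb
  | bab => bb
  | aaba => bba => bb

aa->b; aaa->; ab->a; ba->b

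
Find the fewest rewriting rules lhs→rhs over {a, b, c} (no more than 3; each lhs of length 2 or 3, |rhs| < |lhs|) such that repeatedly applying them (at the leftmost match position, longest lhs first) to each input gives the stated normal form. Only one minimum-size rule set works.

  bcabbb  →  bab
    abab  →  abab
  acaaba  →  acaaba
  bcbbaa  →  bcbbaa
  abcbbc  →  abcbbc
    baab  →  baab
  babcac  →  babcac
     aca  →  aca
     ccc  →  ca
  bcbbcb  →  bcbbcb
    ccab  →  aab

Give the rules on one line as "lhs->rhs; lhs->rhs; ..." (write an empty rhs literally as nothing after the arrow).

  | bcabbb => bccb => bab
  | abab
  | acaaba
  | bcbbaa

abb->c; cc->a; ccc->ca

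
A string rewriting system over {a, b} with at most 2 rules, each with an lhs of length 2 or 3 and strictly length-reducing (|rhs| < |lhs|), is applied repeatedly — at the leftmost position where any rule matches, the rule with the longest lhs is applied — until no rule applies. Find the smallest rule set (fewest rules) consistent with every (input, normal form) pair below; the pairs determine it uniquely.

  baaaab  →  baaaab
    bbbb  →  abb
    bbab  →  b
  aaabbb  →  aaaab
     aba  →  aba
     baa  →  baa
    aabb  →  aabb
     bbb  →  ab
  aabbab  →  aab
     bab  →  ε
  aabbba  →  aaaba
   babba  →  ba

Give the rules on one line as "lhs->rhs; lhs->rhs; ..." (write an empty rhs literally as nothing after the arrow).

bab->; bbb->ab

  | baaaab
  | bbbb => abb
  | bbab => b
  | aaabbb => aaaab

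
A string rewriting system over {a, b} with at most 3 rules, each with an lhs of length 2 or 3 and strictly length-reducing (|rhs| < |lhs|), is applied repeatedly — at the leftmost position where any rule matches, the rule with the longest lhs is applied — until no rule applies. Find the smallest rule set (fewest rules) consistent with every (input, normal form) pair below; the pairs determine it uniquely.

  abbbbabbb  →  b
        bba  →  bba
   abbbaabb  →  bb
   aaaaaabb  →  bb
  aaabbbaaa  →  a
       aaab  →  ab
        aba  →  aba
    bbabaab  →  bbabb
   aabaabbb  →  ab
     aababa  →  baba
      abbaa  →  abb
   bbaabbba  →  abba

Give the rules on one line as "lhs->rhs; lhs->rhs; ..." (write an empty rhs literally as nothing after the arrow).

  | abbbbabbb => aababbb => babbb => baa => b
  | bba
  | abbbaabb => aaaabb => aabb => bb
  | aaaaaabb => aaaabb => aabb => bb

aa->; bbb->a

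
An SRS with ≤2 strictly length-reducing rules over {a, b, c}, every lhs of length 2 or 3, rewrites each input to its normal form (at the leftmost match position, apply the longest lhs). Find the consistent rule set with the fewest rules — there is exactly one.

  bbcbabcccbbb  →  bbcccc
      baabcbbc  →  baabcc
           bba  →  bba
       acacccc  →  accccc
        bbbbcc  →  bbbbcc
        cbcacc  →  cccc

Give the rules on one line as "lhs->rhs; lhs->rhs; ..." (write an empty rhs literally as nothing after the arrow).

  | bbcbabcccbbb => bbcabcccbbb => bbcbcccbbb => bbccccbbb => bbccccbb => bbccccb => bbcccc
  | baabcbbc => baabcbc => baabcc
  | bba
  | acacccc => accccc

ca->c; cb->c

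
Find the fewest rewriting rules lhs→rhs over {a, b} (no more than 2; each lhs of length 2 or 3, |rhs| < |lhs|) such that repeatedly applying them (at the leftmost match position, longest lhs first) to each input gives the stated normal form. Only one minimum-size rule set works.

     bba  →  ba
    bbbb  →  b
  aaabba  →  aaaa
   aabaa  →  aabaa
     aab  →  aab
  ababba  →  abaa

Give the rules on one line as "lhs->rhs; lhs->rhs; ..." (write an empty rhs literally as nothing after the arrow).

abb->a; bb->b

  | bba => ba
  | bbbb => bbb => bb => b
  | aaabba => aaaa
  | aabaa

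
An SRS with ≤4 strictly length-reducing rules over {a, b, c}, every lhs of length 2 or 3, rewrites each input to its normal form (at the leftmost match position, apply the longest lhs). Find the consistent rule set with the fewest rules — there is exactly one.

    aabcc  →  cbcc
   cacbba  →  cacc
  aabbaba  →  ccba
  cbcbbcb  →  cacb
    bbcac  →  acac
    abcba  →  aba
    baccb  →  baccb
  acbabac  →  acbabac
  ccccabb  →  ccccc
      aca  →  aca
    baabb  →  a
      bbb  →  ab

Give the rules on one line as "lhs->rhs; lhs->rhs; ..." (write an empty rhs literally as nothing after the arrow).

  | aabcc => cbcc
  | cacbba => cacaa => cacc
  | aabbaba => cbbaba => caaba => ccba
  | cbcbbcb => cbbcb => cacb

aa->c; bb->a; bcb->b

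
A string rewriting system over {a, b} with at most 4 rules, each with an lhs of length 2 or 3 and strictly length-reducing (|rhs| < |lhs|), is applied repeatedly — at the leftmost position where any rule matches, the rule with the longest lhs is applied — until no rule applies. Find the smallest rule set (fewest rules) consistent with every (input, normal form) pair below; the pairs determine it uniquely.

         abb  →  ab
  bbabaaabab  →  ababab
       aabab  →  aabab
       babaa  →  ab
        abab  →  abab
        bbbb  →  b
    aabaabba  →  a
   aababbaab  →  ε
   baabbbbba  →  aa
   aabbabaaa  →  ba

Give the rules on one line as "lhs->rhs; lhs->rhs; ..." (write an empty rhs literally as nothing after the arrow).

aaa->; baa->ab; bb->b; bbb->

  | abb => ab
  | bbabaaabab => babaaabab => baababab => abbabab => ababab
  | aabab
  | babaa => baab => abb => ab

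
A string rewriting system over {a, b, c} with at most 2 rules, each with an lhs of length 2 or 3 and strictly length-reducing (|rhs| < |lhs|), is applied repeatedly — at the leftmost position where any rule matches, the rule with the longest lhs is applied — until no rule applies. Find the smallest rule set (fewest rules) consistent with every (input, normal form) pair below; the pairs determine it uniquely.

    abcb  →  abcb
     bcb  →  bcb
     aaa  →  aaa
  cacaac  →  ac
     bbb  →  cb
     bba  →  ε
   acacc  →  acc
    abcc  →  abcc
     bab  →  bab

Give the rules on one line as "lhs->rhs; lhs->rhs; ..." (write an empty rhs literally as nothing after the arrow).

bb->c; ca->

  | abcb
  | bcb
  | aaa
  | cacaac => caac => ac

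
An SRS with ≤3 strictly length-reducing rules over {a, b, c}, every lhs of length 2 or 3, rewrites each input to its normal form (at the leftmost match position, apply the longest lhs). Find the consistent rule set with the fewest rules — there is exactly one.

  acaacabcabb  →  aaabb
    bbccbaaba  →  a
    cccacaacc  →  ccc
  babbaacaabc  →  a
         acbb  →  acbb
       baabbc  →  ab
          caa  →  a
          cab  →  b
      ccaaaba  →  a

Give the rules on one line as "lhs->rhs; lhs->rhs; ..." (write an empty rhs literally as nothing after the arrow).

  | acaacabcabb => aacabcabb => aabcabb => aaabb
  | bbccbaaba => bcbaaba => baaba => aba => a
  | cccacaacc => cccaacc => ccacc => ccc
  | babbaacaabc => bbaacaabc => bacaabc => caabc => abc => a

ba->; bc->; ca->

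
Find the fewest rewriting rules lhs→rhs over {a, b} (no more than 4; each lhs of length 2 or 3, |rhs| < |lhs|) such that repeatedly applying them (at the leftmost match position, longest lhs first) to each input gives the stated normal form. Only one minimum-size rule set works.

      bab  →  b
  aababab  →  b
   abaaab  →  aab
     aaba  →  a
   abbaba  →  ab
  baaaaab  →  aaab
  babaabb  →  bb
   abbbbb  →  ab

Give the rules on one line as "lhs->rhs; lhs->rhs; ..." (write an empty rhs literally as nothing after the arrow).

aba->; ba->; baa->; bbb->b

  | bab => b
  | aababab => abab => b
  | abaaab => aab
  | aaba => a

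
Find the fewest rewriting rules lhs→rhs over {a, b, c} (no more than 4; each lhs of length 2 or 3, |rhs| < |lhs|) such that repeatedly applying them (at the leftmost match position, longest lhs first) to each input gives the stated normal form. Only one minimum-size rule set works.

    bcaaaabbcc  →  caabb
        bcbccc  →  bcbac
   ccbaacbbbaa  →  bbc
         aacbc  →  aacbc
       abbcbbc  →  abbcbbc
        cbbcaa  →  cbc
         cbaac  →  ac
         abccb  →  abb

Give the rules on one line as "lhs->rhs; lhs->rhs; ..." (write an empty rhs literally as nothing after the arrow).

  | bcaaaabbcc => baaaabbcc => caabbcc => caabb
  | bcbccc => bcbac
  | ccbaacbbbaa => baacbbbaa => ccbbbaa => bbbaa => bbc
  | aacbc

baa->c; bca->ba; cc->; ccc->ac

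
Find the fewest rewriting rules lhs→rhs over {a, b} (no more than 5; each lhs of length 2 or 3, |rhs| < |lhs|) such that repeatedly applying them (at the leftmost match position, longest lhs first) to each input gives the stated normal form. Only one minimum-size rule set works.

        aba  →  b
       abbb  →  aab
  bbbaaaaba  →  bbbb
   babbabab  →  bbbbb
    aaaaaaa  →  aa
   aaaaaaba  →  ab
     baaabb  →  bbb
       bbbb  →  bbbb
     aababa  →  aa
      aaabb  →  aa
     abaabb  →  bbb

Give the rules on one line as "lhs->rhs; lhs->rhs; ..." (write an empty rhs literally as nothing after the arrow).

  | aba => b
  | abbb => aab
  | bbbaaaaba => bbbaaaba => bbbaaba => bbbaba => bbbba => bbbb
  | babbabab => bbbabab => bbbbab => bbbbb

aaa->aa; aba->b; abb->aa; ba->b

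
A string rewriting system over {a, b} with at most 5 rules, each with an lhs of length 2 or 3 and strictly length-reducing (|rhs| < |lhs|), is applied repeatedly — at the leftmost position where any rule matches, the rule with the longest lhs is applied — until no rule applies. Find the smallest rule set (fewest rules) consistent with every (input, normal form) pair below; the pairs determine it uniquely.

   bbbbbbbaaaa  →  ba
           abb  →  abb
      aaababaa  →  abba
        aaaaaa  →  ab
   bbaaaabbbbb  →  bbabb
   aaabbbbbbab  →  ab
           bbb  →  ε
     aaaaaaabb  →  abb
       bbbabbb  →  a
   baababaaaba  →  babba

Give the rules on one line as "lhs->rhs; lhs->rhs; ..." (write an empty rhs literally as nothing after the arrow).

  | bbbbbbbaaaa => bbbbaaaa => baaaa => baba => ba
  | abb
  | aaababaa => abbabaa => abbaa => abba
  | aaaaaa => abaaa => aaa => ab

aa->a; aaa->ab; aba->a; bbb->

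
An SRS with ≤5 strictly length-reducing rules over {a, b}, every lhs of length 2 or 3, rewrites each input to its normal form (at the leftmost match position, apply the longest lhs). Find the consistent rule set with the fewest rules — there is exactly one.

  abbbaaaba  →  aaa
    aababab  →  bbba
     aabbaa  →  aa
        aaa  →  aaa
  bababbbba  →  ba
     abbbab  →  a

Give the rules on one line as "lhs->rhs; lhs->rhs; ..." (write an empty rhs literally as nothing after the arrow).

  | abbbaaaba => babaaaba => aaaba => abaa => aaa
  | aababab => baabab => bbaab => bbba
  | aabbaa => babaa => aa
  | aaa

aab->ba; ab->a; abb->ba; bab->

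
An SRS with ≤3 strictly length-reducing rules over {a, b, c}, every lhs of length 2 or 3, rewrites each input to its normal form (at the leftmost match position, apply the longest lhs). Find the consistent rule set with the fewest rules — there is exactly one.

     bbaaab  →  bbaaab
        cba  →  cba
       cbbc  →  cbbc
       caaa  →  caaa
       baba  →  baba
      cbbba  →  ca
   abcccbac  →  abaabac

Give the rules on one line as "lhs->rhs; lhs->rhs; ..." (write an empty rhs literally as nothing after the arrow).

bbb->; ccc->aa

  | bbaaab
  | cba
  | cbbc
  | caaa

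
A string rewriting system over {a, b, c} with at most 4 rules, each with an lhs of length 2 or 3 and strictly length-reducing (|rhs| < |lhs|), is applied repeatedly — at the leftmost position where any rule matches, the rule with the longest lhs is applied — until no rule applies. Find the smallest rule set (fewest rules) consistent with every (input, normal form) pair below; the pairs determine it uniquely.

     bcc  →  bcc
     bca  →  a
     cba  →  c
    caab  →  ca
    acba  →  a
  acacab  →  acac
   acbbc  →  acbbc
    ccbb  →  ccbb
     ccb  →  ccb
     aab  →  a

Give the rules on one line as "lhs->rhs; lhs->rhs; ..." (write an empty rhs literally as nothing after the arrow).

  | bcc
  | bca => a
  | cba => ba => c
  | caab => ca

ab->; ba->c; bca->a; cba->ba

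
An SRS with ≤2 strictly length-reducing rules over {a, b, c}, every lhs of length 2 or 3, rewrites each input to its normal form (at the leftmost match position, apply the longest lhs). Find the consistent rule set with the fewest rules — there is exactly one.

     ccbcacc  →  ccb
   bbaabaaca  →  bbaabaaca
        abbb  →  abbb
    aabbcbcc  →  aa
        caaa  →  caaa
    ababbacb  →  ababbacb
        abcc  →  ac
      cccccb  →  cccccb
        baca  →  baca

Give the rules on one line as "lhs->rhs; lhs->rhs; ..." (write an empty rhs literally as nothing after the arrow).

  | ccbcacc => ccacc => ccb
  | bbaabaaca
  | abbb
  | aabbcbcc => aabbcc => aabc => aa

acc->b; bc->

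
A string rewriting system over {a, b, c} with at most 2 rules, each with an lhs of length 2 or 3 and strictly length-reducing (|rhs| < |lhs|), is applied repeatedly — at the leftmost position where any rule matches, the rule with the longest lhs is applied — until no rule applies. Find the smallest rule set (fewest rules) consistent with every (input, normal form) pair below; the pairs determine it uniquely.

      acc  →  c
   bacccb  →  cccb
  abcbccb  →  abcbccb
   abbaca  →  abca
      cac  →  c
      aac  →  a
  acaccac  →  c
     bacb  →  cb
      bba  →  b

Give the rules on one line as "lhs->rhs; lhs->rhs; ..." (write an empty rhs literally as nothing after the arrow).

ac->; ba->

  | acc => c
  | bacccb => cccb
  | abcbccb
  | abbaca => abca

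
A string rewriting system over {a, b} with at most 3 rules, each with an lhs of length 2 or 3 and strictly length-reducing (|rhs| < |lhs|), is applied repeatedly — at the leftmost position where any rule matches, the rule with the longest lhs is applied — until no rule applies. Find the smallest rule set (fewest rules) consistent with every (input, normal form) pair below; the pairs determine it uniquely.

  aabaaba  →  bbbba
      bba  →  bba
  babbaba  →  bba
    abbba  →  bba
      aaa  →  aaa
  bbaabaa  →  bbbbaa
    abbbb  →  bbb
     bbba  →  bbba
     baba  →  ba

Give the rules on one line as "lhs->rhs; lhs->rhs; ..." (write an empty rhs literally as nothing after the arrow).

aab->bb; ab->

  | aabaaba => bbaaba => bbbba
  | bba
  | babbaba => bbaba => bba
  | abbba => bba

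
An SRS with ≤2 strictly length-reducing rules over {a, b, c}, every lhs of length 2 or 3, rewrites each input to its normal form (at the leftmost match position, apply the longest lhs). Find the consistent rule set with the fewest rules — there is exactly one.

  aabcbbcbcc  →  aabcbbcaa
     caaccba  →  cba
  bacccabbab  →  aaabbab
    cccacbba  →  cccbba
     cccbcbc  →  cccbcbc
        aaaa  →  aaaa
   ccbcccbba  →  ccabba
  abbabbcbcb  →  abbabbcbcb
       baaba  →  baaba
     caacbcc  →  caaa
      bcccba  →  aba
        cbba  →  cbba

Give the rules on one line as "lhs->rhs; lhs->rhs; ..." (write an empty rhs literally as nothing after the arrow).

  | aabcbbcbcc => aabcbbcaa
  | caaccba => cacba => cba
  | bacccabbab => bccabbab => aaabbab
  | cccacbba => cccbba

ac->; bcc->aa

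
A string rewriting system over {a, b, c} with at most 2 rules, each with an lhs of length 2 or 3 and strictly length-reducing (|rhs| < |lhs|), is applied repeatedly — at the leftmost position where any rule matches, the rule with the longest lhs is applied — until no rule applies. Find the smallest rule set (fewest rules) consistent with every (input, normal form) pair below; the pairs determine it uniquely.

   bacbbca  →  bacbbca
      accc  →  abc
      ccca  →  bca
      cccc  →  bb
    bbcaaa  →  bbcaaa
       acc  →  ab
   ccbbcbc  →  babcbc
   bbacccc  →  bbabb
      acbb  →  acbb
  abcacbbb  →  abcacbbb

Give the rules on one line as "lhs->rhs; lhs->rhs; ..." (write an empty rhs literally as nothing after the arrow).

cc->b; ccb->ba

  | bacbbca
  | accc => abc
  | ccca => bca
  | cccc => bcc => bb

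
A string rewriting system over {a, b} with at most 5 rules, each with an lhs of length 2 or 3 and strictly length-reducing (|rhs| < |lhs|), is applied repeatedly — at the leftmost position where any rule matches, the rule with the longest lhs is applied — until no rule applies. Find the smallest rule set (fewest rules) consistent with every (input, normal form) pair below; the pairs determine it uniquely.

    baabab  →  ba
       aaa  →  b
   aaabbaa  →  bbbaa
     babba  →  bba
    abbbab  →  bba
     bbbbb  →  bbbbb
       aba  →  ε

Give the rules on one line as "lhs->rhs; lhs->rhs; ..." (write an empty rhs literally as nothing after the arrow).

  | baabab => bab => ba
  | aaa => b
  | aaabbaa => bbbaa
  | babba => bba

aaa->b; ab->a; aba->; abb->b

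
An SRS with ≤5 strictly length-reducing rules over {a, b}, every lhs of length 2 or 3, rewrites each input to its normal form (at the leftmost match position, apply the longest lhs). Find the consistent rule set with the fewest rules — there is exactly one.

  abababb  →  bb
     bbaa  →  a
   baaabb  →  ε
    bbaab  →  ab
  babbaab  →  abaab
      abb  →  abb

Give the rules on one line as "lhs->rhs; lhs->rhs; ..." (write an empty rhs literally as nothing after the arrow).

aaa->; bab->a; bba->; bbb->

  | abababb => aaabb => bb
  | bbaa => a
  | baaabb => bbb => ε
  | bbaab => ab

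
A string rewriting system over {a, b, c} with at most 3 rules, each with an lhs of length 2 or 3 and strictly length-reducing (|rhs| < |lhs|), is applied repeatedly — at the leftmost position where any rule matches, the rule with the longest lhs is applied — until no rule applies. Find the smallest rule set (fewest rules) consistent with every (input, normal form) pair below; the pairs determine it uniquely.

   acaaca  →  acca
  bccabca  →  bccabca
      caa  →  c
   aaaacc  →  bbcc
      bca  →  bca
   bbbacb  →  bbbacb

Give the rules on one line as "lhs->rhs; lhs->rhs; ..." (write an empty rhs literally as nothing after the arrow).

aa->b; caa->c

  | acaaca => acca
  | bccabca
  | caa => c
  | aaaacc => baacc => bbcc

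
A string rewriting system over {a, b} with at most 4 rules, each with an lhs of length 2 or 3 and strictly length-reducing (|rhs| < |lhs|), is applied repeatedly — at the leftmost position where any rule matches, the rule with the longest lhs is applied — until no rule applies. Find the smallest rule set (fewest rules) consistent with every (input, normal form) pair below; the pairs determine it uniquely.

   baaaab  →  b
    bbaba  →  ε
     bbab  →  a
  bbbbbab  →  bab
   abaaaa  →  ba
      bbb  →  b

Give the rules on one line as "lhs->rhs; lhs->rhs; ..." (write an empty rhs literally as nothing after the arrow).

  | baaaab => bbaab => abab => b
  | bbaba => abba => aab => bb => ε
  | bbab => abb => a
  | bbbbbab => bbbab => bab

aa->b; aba->; bb->; bba->ab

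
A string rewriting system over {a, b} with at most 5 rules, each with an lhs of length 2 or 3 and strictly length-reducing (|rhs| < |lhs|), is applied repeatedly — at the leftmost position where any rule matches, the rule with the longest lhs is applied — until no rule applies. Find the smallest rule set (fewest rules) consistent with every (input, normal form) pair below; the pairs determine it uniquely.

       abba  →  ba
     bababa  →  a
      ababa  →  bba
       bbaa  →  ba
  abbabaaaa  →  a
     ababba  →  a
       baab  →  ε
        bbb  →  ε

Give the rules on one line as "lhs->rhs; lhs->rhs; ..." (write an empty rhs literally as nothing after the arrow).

ab->; aba->b; baa->a; bbb->

  | abba => ba
  | bababa => bbba => a
  | ababa => bba
  | bbaa => ba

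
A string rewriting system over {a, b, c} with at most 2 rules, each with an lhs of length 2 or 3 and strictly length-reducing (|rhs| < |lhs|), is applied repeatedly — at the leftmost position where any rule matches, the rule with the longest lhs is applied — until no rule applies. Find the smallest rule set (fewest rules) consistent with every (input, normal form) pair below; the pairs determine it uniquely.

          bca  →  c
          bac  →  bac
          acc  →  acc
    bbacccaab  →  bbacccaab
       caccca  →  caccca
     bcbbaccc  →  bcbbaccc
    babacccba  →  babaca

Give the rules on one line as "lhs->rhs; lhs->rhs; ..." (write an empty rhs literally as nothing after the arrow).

  | bca => c
  | bac
  | acc
  | bbacccaab

bca->c; ccb->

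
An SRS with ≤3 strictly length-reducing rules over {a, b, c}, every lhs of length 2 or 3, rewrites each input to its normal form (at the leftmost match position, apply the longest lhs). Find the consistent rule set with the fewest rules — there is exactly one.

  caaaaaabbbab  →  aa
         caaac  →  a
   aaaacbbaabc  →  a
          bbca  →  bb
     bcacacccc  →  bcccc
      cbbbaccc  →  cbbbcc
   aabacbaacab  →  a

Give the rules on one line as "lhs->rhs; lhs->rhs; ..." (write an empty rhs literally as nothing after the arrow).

  | caaaaaabbbab => aaaaabbbab => aaaabbab => aaabab => aaab => aa
  | caaac => aac => a
  | aaaacbbaabc => aaabbaabc => aabaabc => aaabc => aac => a
  | bbca => bb

ab->; ac->; ca->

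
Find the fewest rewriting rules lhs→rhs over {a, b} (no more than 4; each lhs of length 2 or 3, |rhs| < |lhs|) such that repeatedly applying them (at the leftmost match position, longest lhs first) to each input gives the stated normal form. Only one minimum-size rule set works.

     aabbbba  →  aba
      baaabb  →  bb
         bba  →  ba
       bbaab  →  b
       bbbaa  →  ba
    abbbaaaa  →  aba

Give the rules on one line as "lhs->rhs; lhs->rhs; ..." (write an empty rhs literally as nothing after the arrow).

  | aabbbba => abbbba => abbba => abba => aba
  | baaabb => baabb => babb => bb
  | bba => ba
  | bbaab => baab => bab => b

aa->a; bab->b; bba->ba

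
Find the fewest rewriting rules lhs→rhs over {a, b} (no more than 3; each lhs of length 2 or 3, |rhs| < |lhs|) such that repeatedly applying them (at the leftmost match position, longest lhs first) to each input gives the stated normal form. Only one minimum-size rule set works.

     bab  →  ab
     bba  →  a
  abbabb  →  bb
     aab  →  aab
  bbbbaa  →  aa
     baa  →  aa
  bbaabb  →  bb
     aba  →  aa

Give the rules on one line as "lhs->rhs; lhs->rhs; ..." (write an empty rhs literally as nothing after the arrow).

abb->bb; ba->a

  | bab => ab
  | bba => ba => a
  | abbabb => bbabb => babb => abb => bb
  | aab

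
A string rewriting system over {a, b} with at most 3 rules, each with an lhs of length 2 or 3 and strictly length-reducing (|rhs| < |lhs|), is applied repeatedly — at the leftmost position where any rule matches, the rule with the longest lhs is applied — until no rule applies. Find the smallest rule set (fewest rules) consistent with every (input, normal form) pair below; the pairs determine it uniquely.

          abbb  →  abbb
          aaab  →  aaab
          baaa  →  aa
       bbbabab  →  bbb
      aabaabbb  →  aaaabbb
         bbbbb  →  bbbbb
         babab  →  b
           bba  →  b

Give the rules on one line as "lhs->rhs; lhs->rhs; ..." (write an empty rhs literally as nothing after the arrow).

aba->aa; ba->

  | abbb
  | aaab
  | baaa => aa
  | bbbabab => bbbab => bbb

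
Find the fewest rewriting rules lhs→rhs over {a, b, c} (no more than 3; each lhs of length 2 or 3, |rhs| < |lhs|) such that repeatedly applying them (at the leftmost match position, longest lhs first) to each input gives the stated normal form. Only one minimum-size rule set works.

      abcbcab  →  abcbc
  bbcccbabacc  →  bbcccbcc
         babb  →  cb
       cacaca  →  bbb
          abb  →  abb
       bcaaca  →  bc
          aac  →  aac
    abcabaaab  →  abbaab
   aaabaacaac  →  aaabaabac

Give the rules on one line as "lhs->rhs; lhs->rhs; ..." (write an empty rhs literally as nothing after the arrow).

  | abcbcab => abcbc
  | bbcccbabacc => bbccccacc => bbcccbcc
  | babb => cb
  | cacaca => bcaca => bbca => bbb

bab->c; ca->b; cab->c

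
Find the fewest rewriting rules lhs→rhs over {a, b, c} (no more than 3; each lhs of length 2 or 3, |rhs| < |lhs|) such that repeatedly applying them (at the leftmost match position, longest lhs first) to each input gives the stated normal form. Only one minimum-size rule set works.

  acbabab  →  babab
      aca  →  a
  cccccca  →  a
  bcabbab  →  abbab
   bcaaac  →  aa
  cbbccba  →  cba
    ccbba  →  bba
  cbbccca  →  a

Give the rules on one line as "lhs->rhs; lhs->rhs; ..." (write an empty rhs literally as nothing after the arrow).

ac->; bc->; cc->

  | acbabab => babab
  | aca => a
  | cccccca => cccca => cca => a
  | bcabbab => abbab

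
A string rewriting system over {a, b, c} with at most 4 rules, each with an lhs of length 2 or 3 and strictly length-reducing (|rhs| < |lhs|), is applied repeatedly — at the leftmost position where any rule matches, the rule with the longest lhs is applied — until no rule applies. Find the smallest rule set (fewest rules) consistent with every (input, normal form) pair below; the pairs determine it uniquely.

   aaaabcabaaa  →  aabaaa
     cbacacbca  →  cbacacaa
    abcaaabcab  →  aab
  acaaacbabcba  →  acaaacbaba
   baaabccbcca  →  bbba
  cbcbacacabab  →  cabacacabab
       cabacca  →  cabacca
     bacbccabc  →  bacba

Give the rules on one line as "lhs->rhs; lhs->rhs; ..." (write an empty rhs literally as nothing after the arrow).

abc->bc; bc->a; bcc->b

  | aaaabcabaaa => aaabcabaaa => aabcabaaa => abcabaaa => bcabaaa => aabaaa
  | cbacacbca => cbacacaa
  | abcaaabcab => bcaaabcab => aaaabcab => aaabcab => aabcab => abcab => bcab => aab
  | acaaacbabcba => acaaacbbcba => acaaacbaba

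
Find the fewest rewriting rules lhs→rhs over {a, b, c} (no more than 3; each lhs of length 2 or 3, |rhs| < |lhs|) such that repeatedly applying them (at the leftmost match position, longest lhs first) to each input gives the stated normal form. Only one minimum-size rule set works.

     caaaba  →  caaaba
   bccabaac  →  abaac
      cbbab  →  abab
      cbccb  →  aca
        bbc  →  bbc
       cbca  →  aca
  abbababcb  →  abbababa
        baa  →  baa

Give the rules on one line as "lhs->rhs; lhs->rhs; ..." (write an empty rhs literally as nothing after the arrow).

  | caaaba
  | bccabaac => abaac
  | cbbab => abab
  | cbccb => accb => aca

bcc->; cb->a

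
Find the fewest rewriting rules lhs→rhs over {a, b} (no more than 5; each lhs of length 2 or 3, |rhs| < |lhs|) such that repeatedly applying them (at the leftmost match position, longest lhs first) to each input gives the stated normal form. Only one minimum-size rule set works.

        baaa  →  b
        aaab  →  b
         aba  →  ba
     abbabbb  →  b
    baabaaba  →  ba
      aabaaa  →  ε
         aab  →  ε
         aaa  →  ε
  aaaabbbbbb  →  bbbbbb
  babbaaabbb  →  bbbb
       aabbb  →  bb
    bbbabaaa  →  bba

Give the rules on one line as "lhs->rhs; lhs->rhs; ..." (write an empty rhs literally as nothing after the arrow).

aaa->; aab->; ab->b; bab->a

  | baaa => b
  | aaab => b
  | aba => ba
  | abbabbb => bbabbb => babb => ab => b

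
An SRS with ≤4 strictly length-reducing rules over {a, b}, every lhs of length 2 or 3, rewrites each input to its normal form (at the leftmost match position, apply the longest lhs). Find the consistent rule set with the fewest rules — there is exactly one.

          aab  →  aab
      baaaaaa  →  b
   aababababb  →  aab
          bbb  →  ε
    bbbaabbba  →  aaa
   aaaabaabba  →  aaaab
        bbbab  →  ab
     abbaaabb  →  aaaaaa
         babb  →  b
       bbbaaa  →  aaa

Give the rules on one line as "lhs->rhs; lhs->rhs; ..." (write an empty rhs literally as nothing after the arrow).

  | aab
  | baaaaaa => baaaaa => baaaa => baaa => baa => ba => b
  | aababababb => aabaababb => aabababb => aabaabb => aababb => aabab => aaba => aab
  | bbb => ε

ba->b; bab->ba; bb->a; bbb->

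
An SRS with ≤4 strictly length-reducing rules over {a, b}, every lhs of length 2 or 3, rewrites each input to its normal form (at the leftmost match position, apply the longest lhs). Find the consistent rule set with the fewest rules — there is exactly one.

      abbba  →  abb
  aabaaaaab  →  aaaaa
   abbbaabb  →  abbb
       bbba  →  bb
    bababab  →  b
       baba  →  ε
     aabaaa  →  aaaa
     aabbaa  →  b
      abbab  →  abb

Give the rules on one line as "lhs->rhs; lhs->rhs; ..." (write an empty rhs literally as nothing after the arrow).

  | abbba => abb
  | aabaaaaab => aaaaaab => aaaaa
  | abbbaabb => abbabb => abbb
  | bbba => bb

aab->a; aba->bb; ba->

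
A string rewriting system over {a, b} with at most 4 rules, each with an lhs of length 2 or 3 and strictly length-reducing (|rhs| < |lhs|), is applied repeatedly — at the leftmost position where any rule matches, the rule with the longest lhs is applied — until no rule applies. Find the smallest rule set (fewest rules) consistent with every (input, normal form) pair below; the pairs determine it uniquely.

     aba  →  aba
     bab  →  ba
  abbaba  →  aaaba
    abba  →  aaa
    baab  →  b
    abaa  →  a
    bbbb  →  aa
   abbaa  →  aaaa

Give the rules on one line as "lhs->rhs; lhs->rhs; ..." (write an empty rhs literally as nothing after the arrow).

  | aba
  | bab => ba
  | abbaba => aaaba
  | abba => aaa

baa->; bab->ba; bb->a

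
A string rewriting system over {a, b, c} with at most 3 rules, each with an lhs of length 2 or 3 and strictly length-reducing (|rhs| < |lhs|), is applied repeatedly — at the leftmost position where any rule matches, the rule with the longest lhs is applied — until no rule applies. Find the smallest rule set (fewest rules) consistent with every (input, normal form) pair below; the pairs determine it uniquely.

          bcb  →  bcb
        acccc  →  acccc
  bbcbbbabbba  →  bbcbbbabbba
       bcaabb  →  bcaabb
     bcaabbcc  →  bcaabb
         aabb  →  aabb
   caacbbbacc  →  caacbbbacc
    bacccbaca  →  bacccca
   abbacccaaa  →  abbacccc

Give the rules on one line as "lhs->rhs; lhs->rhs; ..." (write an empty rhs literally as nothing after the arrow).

  | bcb
  | acccc
  | bbcbbbabbba
  | bcaabb

aaa->c; bcc->b; cba->c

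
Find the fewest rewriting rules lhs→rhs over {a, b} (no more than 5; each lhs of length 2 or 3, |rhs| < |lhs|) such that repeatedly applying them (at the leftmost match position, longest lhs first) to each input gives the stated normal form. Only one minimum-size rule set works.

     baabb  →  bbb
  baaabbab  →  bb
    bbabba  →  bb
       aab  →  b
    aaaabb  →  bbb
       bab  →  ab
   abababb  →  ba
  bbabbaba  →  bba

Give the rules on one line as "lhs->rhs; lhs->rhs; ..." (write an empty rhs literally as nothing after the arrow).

aa->b; aab->b; abb->ba; bab->ab

  | baabb => bbb
  | baaabbab => bbabbab => babbab => abbab => baab => bb
  | bbabba => babba => abba => baa => bb
  | aab => b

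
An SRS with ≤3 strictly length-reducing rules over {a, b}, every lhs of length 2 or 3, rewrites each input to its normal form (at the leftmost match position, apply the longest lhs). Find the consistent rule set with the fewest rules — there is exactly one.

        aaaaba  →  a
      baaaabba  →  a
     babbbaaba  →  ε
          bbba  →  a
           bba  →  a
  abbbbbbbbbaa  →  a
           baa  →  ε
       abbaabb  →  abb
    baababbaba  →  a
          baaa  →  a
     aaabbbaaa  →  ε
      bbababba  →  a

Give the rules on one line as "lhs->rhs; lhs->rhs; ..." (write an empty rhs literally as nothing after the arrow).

aa->; ba->a

  | aaaaba => aaba => ba => a
  | baaaabba => aaaabba => aabba => bba => ba => a
  | babbbaaba => abbbaaba => abbaaba => abaaba => aaaba => aba => aa => ε
  | bbba => bba => ba => a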